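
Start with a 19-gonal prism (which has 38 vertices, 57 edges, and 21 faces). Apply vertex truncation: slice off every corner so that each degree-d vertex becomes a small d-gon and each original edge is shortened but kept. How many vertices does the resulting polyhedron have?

114

Truncation replaces each original edge-end by a new vertex, so V′ = 2E = 114.
Each original edge survives, and each old vertex of degree d contributes d new edges; summing degrees gives Σd = 2E, so E′ = E + 2E = 3E = 171.
Each original face survives and each original vertex becomes one new face: F′ = F + V = 59.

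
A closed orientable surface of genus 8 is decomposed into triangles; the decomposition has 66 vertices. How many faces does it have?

χ = 2 − 2·8 = -14, and every face is a triangle so 3F = 2E.
V − E + F = -14 with E = 3F/2 gives 66 − (3/2 − 1)·F = -14, so F = 160 and E = 240.

160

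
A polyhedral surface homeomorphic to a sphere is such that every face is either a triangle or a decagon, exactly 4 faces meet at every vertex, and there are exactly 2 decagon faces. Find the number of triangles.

20

Let x be the number of triangles; then F = 2 + x.
Edge–face incidences: 2E = 10·2 + 3·x = 20 + 3x.
Every vertex has degree 4, so 4V = 2E.
Euler: V − E + F = 2 ⇒ (2E)/4 − E + (2 + x) = 2.
Multiply by 8: 2·(2E) − 4·(2E) + 8·(2 + x) = 16, i.e. 16 + 8x − 2·(20 + 3x) = 16.
Collecting terms: 2x − 24 = 16, so 2x = 40, so x = 20.
Then 2E = 20 + 3·20 = 80, so E = 40, V = 2E/4 = 20, F = 2 + 20 = 22.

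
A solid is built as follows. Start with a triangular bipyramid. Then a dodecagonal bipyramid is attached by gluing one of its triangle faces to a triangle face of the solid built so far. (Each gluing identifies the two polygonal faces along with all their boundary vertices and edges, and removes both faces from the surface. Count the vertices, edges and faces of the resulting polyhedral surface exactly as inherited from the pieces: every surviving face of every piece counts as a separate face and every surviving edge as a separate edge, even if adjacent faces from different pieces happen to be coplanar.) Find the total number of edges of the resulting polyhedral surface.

42

A triangular bipyramid: V=5, E=9, F=6.
Attach a dodecagonal bipyramid (V=14, E=36, F=24) along a 3-gon: merge 3 vertices and 3 edges, delete both glued faces → V=16, E=42, F=28.
Check: V − E + F = 16 − 42 + 28 = 2.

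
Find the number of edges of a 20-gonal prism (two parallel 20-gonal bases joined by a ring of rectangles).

60

A prism on an n-gon has two n-gon bases and n rectangular sides: V = 2·20 = 40, E = 3·20 = 60, F = 20 + 2 = 22.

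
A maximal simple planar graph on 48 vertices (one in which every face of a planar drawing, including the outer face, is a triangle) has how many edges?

138

In a plane triangulation 3F = 2E and V − E + F = 2, so E = 3V − 6 = 3·48 − 6 = 138.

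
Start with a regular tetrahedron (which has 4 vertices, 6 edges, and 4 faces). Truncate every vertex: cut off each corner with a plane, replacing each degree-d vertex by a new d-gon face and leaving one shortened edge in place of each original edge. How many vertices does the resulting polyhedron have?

12

Truncation replaces each original edge-end by a new vertex, so V′ = 2E = 12.
Each original edge survives, and each old vertex of degree d contributes d new edges; summing degrees gives Σd = 2E, so E′ = E + 2E = 3E = 18.
Each original face survives and each original vertex becomes one new face: F′ = F + V = 8.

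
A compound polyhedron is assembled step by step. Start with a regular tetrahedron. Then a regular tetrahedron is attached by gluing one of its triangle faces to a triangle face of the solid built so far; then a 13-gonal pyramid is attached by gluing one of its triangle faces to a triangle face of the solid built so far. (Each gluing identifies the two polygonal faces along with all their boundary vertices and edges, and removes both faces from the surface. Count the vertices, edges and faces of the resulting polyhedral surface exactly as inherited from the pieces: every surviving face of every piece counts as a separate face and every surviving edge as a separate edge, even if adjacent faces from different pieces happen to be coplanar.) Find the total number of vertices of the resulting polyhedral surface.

A regular tetrahedron: V=4, E=6, F=4.
Attach a regular tetrahedron (V=4, E=6, F=4) along a 3-gon: merge 3 vertices and 3 edges, delete both glued faces → V=5, E=9, F=6.
Attach a 13-gonal pyramid (V=14, E=26, F=14) along a 3-gon: merge 3 vertices and 3 edges, delete both glued faces → V=16, E=32, F=18.
Check: V − E + F = 16 − 32 + 18 = 2.

16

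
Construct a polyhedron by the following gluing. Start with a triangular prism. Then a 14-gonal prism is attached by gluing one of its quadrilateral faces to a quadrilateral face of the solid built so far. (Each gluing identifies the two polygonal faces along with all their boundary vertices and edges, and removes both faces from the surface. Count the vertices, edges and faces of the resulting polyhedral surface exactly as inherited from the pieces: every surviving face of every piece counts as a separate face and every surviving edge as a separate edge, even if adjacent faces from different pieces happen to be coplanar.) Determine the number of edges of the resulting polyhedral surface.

A triangular prism: V=6, E=9, F=5.
Attach a 14-gonal prism (V=28, E=42, F=16) along a 4-gon: merge 4 vertices and 4 edges, delete both glued faces → V=30, E=47, F=19.
Check: V − E + F = 30 − 47 + 19 = 2.

47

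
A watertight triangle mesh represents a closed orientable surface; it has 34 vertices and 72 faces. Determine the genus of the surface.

2

Every face is a triangle, so 2E = 3·72 = 216, giving E = 108.
χ = V − E + F = 34 − 108 + 72 = -2.
For a closed orientable surface χ = 2 − 2g, so g = (2 − (-2))/2 = 2.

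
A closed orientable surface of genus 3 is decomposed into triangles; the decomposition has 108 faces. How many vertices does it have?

50

χ = 2 − 2·3 = -4, and every face is a triangle so 3F = 2E.
E = 3·108/2 = 162. Then V = -4 + E − F = -4 + 162 − 108 = 50.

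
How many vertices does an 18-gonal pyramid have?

19

A pyramid on an n-gon base has one n-gon and n triangles: V = 18 + 1 = 19, E = 2·18 = 36, F = 18 + 1 = 19.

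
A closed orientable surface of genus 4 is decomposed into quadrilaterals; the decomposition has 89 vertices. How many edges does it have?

190

χ = 2 − 2·4 = -6, and every face is a square so 4F = 2E.
V − E + F = -6 with E = 4F/2 gives 89 − (4/2 − 1)·F = -6, so F = 95 and E = 190.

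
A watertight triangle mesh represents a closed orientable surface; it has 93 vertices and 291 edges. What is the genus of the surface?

Every face is a triangle and each edge borders two faces, so 3F = 2·291, giving F = 194.
χ = V − E + F = 93 − 291 + 194 = -4.
For a closed orientable surface χ = 2 − 2g, so g = (2 − (-4))/2 = 3.

3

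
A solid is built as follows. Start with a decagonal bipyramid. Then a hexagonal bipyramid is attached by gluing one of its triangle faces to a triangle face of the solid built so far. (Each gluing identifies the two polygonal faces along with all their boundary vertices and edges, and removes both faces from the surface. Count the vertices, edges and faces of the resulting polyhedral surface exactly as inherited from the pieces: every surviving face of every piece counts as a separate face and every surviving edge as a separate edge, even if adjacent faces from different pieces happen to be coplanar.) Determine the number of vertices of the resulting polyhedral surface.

A decagonal bipyramid: V=12, E=30, F=20.
Attach a hexagonal bipyramid (V=8, E=18, F=12) along a 3-gon: merge 3 vertices and 3 edges, delete both glued faces → V=17, E=45, F=30.
Check: V − E + F = 17 − 45 + 30 = 2.

17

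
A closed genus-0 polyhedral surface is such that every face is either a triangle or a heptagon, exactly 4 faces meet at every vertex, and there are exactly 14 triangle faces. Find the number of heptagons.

Let x be the number of heptagons; then F = 14 + x.
Edge–face incidences: 2E = 3·14 + 7·x = 42 + 7x.
Every vertex has degree 4, so 4V = 2E.
Euler: V − E + F = 2 ⇒ (2E)/4 − E + (14 + x) = 2.
Multiply by 8: 2·(2E) − 4·(2E) + 8·(14 + x) = 16, i.e. 112 + 8x − 2·(42 + 7x) = 16.
Collecting terms: −6x + 28 = 16, so −6x = −12, so x = 2.
Then 2E = 42 + 7·2 = 56, so E = 28, V = 2E/4 = 14, F = 14 + 2 = 16.

2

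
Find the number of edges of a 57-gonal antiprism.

An antiprism on an n-gon has two n-gon caps and 2n triangles: V = 2·57 = 114, E = 4·57 = 228, F = 2·57 + 2 = 116.

228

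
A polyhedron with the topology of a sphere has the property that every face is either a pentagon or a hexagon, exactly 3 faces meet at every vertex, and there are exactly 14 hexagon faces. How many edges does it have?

72

Let x be the number of pentagons; then F = 14 + x.
Edge–face incidences: 2E = 6·14 + 5·x = 84 + 5x.
Every vertex has degree 3, so 3V = 2E.
Euler: V − E + F = 2 ⇒ (2E)/3 − E + (14 + x) = 2.
Multiply by 6: 2·(2E) − 3·(2E) + 6·(14 + x) = 12, i.e. 84 + 6x − (84 + 5x) = 12.
Collecting terms: x = 12.
Then 2E = 84 + 5·12 = 144, so E = 72, V = 2E/3 = 48, F = 14 + 12 = 26.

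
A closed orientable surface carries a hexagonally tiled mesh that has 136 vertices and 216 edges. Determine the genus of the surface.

Every face is a hexagon and each edge borders two faces, so 6F = 2·216, giving F = 72.
χ = V − E + F = 136 − 216 + 72 = -8.
For a closed orientable surface χ = 2 − 2g, so g = (2 − (-8))/2 = 5.

5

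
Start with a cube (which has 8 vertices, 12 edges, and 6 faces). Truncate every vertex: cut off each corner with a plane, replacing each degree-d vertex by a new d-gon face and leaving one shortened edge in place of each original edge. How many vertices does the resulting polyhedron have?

Truncation replaces each original edge-end by a new vertex, so V′ = 2E = 24.
Each original edge survives, and each old vertex of degree d contributes d new edges; summing degrees gives Σd = 2E, so E′ = E + 2E = 3E = 36.
Each original face survives and each original vertex becomes one new face: F′ = F + V = 14.

24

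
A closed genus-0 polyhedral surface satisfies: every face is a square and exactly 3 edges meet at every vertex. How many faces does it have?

6

Each face has 4 edges and each edge borders two faces, so 2E = 4F.
Each vertex has degree 3, so 3V = 2E and hence V = 4F/3.
Euler: V − E + F = 2 ⇒ (4F/3) − (4F/2) + F = 2.
Multiply by 6: (8 − 12 + 6)F = 12, i.e. 2F = 12.
So F = 6, E = 4·6/2 = 12, V = 4·6/3 = 8.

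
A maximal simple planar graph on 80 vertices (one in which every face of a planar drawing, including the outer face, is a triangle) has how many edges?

234

In a plane triangulation 3F = 2E and V − E + F = 2, so E = 3V − 6 = 3·80 − 6 = 234.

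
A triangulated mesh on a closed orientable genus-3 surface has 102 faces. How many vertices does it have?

47

χ = 2 − 2·3 = -4, and every face is a triangle so 3F = 2E.
E = 3·102/2 = 153. Then V = -4 + E − F = -4 + 153 − 102 = 47.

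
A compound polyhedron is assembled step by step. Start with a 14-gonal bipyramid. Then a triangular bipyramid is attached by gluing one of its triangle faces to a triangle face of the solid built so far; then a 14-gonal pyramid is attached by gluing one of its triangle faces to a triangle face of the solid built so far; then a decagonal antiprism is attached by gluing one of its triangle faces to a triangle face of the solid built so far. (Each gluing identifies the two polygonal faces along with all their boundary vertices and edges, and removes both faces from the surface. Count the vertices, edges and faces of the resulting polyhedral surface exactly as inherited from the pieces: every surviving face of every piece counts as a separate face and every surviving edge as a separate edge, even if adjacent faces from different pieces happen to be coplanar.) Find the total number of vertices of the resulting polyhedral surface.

A 14-gonal bipyramid: V=16, E=42, F=28.
Attach a triangular bipyramid (V=5, E=9, F=6) along a 3-gon: merge 3 vertices and 3 edges, delete both glued faces → V=18, E=48, F=32.
Attach a 14-gonal pyramid (V=15, E=28, F=15) along a 3-gon: merge 3 vertices and 3 edges, delete both glued faces → V=30, E=73, F=45.
Attach a decagonal antiprism (V=20, E=40, F=22) along a 3-gon: merge 3 vertices and 3 edges, delete both glued faces → V=47, E=110, F=65.
Check: V − E + F = 47 − 110 + 65 = 2.

47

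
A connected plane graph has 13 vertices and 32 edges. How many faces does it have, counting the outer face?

Euler's formula for a connected plane graph: V − E + F = 2, so F = 2 − 13 + 32 = 21.

21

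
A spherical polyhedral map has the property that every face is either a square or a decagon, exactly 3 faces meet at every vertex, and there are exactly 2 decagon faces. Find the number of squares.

10

Let x be the number of squares; then F = 2 + x.
Edge–face incidences: 2E = 10·2 + 4·x = 20 + 4x.
Every vertex has degree 3, so 3V = 2E.
Euler: V − E + F = 2 ⇒ (2E)/3 − E + (2 + x) = 2.
Multiply by 6: 2·(2E) − 3·(2E) + 6·(2 + x) = 12, i.e. 12 + 6x − (20 + 4x) = 12.
Collecting terms: 2x − 8 = 12, so 2x = 20, so x = 10.
Then 2E = 20 + 4·10 = 60, so E = 30, V = 2E/3 = 20, F = 2 + 10 = 12.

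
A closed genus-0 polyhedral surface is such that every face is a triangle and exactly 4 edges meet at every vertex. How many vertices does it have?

Each face has 3 edges and each edge borders two faces, so 2E = 3F.
Each vertex has degree 4, so 4V = 2E and hence V = 3F/4.
Euler: V − E + F = 2 ⇒ (3F/4) − (3F/2) + F = 2.
Multiply by 8: (6 − 12 + 8)F = 16, i.e. 2F = 16.
So F = 8, E = 3·8/2 = 12, V = 3·8/4 = 6.

6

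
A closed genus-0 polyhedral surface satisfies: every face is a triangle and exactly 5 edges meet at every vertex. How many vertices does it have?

Each face has 3 edges and each edge borders two faces, so 2E = 3F.
Each vertex has degree 5, so 5V = 2E and hence V = 3F/5.
Euler: V − E + F = 2 ⇒ (3F/5) − (3F/2) + F = 2.
Multiply by 10: (6 − 15 + 10)F = 20, i.e. 1F = 20.
So F = 20, E = 3·20/2 = 30, V = 3·20/5 = 12.

12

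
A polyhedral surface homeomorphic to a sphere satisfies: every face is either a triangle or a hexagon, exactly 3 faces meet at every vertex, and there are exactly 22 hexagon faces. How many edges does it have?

72

Let x be the number of triangles; then F = 22 + x.
Edge–face incidences: 2E = 6·22 + 3·x = 132 + 3x.
Every vertex has degree 3, so 3V = 2E.
Euler: V − E + F = 2 ⇒ (2E)/3 − E + (22 + x) = 2.
Multiply by 6: 2·(2E) − 3·(2E) + 6·(22 + x) = 12, i.e. 132 + 6x − (132 + 3x) = 12.
Collecting terms: 3x = 12, so x = 4.
Then 2E = 132 + 3·4 = 144, so E = 72, V = 2E/3 = 48, F = 22 + 4 = 26.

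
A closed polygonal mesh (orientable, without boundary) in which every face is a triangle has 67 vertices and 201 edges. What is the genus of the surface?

Every face is a triangle and each edge borders two faces, so 3F = 2·201, giving F = 134.
χ = V − E + F = 67 − 201 + 134 = 0.
For a closed orientable surface χ = 2 − 2g, so g = (2 − (0))/2 = 1.

1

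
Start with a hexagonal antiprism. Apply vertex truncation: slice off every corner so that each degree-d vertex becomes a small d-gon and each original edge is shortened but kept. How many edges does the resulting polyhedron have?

The base solid has V = 12, E = 24, F = 14.
Truncation replaces each original edge-end by a new vertex, so V′ = 2E = 48.
Each original edge survives, and each old vertex of degree d contributes d new edges; summing degrees gives Σd = 2E, so E′ = E + 2E = 3E = 72.
Each original face survives and each original vertex becomes one new face: F′ = F + V = 26.

72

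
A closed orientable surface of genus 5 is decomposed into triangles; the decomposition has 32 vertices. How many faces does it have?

80

χ = 2 − 2·5 = -8, and every face is a triangle so 3F = 2E.
V − E + F = -8 with E = 3F/2 gives 32 − (3/2 − 1)·F = -8, so F = 80 and E = 120.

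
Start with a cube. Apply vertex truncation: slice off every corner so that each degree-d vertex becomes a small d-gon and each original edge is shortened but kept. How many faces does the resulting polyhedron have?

14

The base solid has V = 8, E = 12, F = 6.
Truncation replaces each original edge-end by a new vertex, so V′ = 2E = 24.
Each original edge survives, and each old vertex of degree d contributes d new edges; summing degrees gives Σd = 2E, so E′ = E + 2E = 3E = 36.
Each original face survives and each original vertex becomes one new face: F′ = F + V = 14.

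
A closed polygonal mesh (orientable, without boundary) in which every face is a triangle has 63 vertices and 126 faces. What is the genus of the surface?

Every face is a triangle, so 2E = 3·126 = 378, giving E = 189.
χ = V − E + F = 63 − 189 + 126 = 0.
For a closed orientable surface χ = 2 − 2g, so g = (2 − (0))/2 = 1.

1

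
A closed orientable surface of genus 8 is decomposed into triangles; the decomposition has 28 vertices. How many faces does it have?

χ = 2 − 2·8 = -14, and every face is a triangle so 3F = 2E.
V − E + F = -14 with E = 3F/2 gives 28 − (3/2 − 1)·F = -14, so F = 84 and E = 126.

84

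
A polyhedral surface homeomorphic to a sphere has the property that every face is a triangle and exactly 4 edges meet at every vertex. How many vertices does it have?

6

Each face has 3 edges and each edge borders two faces, so 2E = 3F.
Each vertex has degree 4, so 4V = 2E and hence V = 3F/4.
Euler: V − E + F = 2 ⇒ (3F/4) − (3F/2) + F = 2.
Multiply by 8: (6 − 12 + 8)F = 16, i.e. 2F = 16.
So F = 8, E = 3·8/2 = 12, V = 3·8/4 = 6.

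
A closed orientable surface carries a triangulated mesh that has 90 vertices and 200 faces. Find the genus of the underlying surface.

6

Every face is a triangle, so 2E = 3·200 = 600, giving E = 300.
χ = V − E + F = 90 − 300 + 200 = -10.
For a closed orientable surface χ = 2 − 2g, so g = (2 − (-10))/2 = 6.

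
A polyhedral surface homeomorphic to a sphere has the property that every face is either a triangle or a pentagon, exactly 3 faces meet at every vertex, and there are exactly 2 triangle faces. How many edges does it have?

Let x be the number of pentagons; then F = 2 + x.
Edge–face incidences: 2E = 3·2 + 5·x = 6 + 5x.
Every vertex has degree 3, so 3V = 2E.
Euler: V − E + F = 2 ⇒ (2E)/3 − E + (2 + x) = 2.
Multiply by 6: 2·(2E) − 3·(2E) + 6·(2 + x) = 12, i.e. 12 + 6x − (6 + 5x) = 12.
Collecting terms: x + 6 = 12, so x = 6.
Then 2E = 6 + 5·6 = 36, so E = 18, V = 2E/3 = 12, F = 2 + 6 = 8.

18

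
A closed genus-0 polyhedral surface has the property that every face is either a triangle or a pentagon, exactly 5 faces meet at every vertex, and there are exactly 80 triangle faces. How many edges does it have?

150

Let x be the number of pentagons; then F = 80 + x.
Edge–face incidences: 2E = 3·80 + 5·x = 240 + 5x.
Every vertex has degree 5, so 5V = 2E.
Euler: V − E + F = 2 ⇒ (2E)/5 − E + (80 + x) = 2.
Multiply by 10: 2·(2E) − 5·(2E) + 10·(80 + x) = 20, i.e. 800 + 10x − 3·(240 + 5x) = 20.
Collecting terms: −5x + 80 = 20, so −5x = −60, so x = 12.
Then 2E = 240 + 5·12 = 300, so E = 150, V = 2E/5 = 60, F = 80 + 12 = 92.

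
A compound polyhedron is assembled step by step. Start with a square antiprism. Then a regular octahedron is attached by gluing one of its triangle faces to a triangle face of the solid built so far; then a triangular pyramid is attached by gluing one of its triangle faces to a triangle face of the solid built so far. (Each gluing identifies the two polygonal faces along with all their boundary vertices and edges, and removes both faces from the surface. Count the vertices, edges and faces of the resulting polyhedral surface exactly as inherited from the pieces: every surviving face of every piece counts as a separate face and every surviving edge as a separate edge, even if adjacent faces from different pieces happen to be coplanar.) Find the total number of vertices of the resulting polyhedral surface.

A square antiprism: V=8, E=16, F=10.
Attach a regular octahedron (V=6, E=12, F=8) along a 3-gon: merge 3 vertices and 3 edges, delete both glued faces → V=11, E=25, F=16.
Attach a triangular pyramid (V=4, E=6, F=4) along a 3-gon: merge 3 vertices and 3 edges, delete both glued faces → V=12, E=28, F=18.
Check: V − E + F = 12 − 28 + 18 = 2.

12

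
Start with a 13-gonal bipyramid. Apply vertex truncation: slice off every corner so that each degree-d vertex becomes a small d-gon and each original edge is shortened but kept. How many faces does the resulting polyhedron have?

The base solid has V = 15, E = 39, F = 26.
Truncation replaces each original edge-end by a new vertex, so V′ = 2E = 78.
Each original edge survives, and each old vertex of degree d contributes d new edges; summing degrees gives Σd = 2E, so E′ = E + 2E = 3E = 117.
Each original face survives and each original vertex becomes one new face: F′ = F + V = 41.

41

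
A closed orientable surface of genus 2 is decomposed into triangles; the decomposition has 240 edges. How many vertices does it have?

χ = 2 − 2·2 = -2, and every face is a triangle so 3F = 2E.
F = 2E/3 = 160. Then V = -2 + E − F = -2 + 240 − 160 = 78.

78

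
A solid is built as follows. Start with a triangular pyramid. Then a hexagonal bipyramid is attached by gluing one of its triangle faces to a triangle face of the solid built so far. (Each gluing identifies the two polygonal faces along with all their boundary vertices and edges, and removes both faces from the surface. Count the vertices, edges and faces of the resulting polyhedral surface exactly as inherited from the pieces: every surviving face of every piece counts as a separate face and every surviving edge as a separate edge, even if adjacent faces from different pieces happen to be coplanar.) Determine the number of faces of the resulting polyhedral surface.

14

A triangular pyramid: V=4, E=6, F=4.
Attach a hexagonal bipyramid (V=8, E=18, F=12) along a 3-gon: merge 3 vertices and 3 edges, delete both glued faces → V=9, E=21, F=14.
Check: V − E + F = 9 − 21 + 14 = 2.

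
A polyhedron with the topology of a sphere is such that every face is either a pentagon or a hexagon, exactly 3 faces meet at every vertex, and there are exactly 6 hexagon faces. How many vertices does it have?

32

Let x be the number of pentagons; then F = 6 + x.
Edge–face incidences: 2E = 6·6 + 5·x = 36 + 5x.
Every vertex has degree 3, so 3V = 2E.
Euler: V − E + F = 2 ⇒ (2E)/3 − E + (6 + x) = 2.
Multiply by 6: 2·(2E) − 3·(2E) + 6·(6 + x) = 12, i.e. 36 + 6x − (36 + 5x) = 12.
Collecting terms: x = 12.
Then 2E = 36 + 5·12 = 96, so E = 48, V = 2E/3 = 32, F = 6 + 12 = 18.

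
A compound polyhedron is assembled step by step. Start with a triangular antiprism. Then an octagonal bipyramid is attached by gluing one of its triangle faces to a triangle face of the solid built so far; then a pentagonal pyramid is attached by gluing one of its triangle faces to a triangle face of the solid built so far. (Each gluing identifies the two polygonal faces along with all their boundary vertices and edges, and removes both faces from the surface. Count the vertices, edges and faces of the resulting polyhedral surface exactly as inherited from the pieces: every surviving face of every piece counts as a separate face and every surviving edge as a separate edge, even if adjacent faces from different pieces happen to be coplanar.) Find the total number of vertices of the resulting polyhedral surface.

A triangular antiprism: V=6, E=12, F=8.
Attach an octagonal bipyramid (V=10, E=24, F=16) along a 3-gon: merge 3 vertices and 3 edges, delete both glued faces → V=13, E=33, F=22.
Attach a pentagonal pyramid (V=6, E=10, F=6) along a 3-gon: merge 3 vertices and 3 edges, delete both glued faces → V=16, E=40, F=26.
Check: V − E + F = 16 − 40 + 26 = 2.

16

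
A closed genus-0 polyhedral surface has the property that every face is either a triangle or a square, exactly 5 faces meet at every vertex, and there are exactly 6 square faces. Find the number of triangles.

32

Let x be the number of triangles; then F = 6 + x.
Edge–face incidences: 2E = 4·6 + 3·x = 24 + 3x.
Every vertex has degree 5, so 5V = 2E.
Euler: V − E + F = 2 ⇒ (2E)/5 − E + (6 + x) = 2.
Multiply by 10: 2·(2E) − 5·(2E) + 10·(6 + x) = 20, i.e. 60 + 10x − 3·(24 + 3x) = 20.
Collecting terms: x − 12 = 20, so x = 32.
Then 2E = 24 + 3·32 = 120, so E = 60, V = 2E/5 = 24, F = 6 + 32 = 38.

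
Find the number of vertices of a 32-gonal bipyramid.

34

A bipyramid over an n-gon has 2n triangular faces and n + 2 vertices: V = 32 + 2 = 34, E = 3·32 = 96, F = 2·32 = 64.
Check: V − E + F = 34 − 96 + 64 = 2.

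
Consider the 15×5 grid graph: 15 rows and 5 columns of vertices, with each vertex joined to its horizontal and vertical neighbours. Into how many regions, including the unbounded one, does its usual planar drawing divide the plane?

57

The grid has V = 15·5 = 75 vertices and E = 15·4 + 5·14 = 130 edges.
F = 2 − V + E = 2 − 75 + 130 = 57.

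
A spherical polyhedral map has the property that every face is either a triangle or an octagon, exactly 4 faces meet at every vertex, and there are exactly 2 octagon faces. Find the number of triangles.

Let x be the number of triangles; then F = 2 + x.
Edge–face incidences: 2E = 8·2 + 3·x = 16 + 3x.
Every vertex has degree 4, so 4V = 2E.
Euler: V − E + F = 2 ⇒ (2E)/4 − E + (2 + x) = 2.
Multiply by 8: 2·(2E) − 4·(2E) + 8·(2 + x) = 16, i.e. 16 + 8x − 2·(16 + 3x) = 16.
Collecting terms: 2x − 16 = 16, so 2x = 32, so x = 16.
Then 2E = 16 + 3·16 = 64, so E = 32, V = 2E/4 = 16, F = 2 + 16 = 18.

16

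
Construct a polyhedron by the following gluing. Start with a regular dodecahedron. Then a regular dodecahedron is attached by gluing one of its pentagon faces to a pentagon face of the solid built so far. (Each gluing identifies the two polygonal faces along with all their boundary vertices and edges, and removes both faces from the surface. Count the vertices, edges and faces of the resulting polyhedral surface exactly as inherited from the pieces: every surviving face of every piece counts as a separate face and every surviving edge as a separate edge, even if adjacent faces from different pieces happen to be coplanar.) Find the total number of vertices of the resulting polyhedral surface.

35

A regular dodecahedron: V=20, E=30, F=12.
Attach a regular dodecahedron (V=20, E=30, F=12) along a 5-gon: merge 5 vertices and 5 edges, delete both glued faces → V=35, E=55, F=22.
Check: V − E + F = 35 − 55 + 22 = 2.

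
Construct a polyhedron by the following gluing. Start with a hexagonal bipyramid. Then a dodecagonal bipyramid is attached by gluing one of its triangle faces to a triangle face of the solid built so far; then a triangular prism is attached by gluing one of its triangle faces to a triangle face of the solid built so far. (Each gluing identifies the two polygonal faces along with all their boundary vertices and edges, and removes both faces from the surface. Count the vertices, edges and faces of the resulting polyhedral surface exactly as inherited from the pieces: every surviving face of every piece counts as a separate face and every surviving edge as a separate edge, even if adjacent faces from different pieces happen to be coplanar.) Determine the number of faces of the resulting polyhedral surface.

A hexagonal bipyramid: V=8, E=18, F=12.
Attach a dodecagonal bipyramid (V=14, E=36, F=24) along a 3-gon: merge 3 vertices and 3 edges, delete both glued faces → V=19, E=51, F=34.
Attach a triangular prism (V=6, E=9, F=5) along a 3-gon: merge 3 vertices and 3 edges, delete both glued faces → V=22, E=57, F=37.
Check: V − E + F = 22 − 57 + 37 = 2.

37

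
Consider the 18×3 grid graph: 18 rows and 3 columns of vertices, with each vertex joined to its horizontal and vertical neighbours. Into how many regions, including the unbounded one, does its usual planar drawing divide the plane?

The grid has V = 18·3 = 54 vertices and E = 18·2 + 3·17 = 87 edges.
F = 2 − V + E = 2 − 54 + 87 = 35.

35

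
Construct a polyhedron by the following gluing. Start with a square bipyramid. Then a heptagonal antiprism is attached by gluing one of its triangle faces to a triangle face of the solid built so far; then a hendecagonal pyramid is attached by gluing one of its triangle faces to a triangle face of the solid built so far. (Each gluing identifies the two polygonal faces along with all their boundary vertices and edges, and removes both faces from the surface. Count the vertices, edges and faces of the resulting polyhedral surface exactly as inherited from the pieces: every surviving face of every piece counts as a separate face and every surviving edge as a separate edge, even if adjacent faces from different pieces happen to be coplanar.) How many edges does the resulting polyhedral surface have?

A square bipyramid: V=6, E=12, F=8.
Attach a heptagonal antiprism (V=14, E=28, F=16) along a 3-gon: merge 3 vertices and 3 edges, delete both glued faces → V=17, E=37, F=22.
Attach a hendecagonal pyramid (V=12, E=22, F=12) along a 3-gon: merge 3 vertices and 3 edges, delete both glued faces → V=26, E=56, F=32.
Check: V − E + F = 26 − 56 + 32 = 2.

56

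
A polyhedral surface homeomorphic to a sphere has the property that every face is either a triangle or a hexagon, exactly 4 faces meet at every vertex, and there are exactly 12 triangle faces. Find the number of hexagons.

Let x be the number of hexagons; then F = 12 + x.
Edge–face incidences: 2E = 3·12 + 6·x = 36 + 6x.
Every vertex has degree 4, so 4V = 2E.
Euler: V − E + F = 2 ⇒ (2E)/4 − E + (12 + x) = 2.
Multiply by 8: 2·(2E) − 4·(2E) + 8·(12 + x) = 16, i.e. 96 + 8x − 2·(36 + 6x) = 16.
Collecting terms: −4x + 24 = 16, so −4x = −8, so x = 2.
Then 2E = 36 + 6·2 = 48, so E = 24, V = 2E/4 = 12, F = 12 + 2 = 14.

2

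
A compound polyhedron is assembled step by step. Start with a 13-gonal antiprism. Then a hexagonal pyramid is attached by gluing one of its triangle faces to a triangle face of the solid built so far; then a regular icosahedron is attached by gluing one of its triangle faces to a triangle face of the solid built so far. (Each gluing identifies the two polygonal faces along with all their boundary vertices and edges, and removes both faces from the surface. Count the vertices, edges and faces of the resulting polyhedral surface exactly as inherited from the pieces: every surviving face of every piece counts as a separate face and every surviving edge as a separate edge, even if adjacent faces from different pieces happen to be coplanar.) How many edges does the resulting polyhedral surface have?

A 13-gonal antiprism: V=26, E=52, F=28.
Attach a hexagonal pyramid (V=7, E=12, F=7) along a 3-gon: merge 3 vertices and 3 edges, delete both glued faces → V=30, E=61, F=33.
Attach a regular icosahedron (V=12, E=30, F=20) along a 3-gon: merge 3 vertices and 3 edges, delete both glued faces → V=39, E=88, F=51.
Check: V − E + F = 39 − 88 + 51 = 2.

88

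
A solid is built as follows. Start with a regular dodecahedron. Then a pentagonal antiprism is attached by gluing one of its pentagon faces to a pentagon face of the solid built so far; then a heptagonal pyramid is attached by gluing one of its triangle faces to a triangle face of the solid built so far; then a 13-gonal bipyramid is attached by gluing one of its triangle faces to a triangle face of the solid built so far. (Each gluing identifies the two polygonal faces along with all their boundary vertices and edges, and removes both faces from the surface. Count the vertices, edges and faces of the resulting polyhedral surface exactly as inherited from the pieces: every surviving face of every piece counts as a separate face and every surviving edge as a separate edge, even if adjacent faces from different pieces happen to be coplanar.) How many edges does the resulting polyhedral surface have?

92

A regular dodecahedron: V=20, E=30, F=12.
Attach a pentagonal antiprism (V=10, E=20, F=12) along a 5-gon: merge 5 vertices and 5 edges, delete both glued faces → V=25, E=45, F=22.
Attach a heptagonal pyramid (V=8, E=14, F=8) along a 3-gon: merge 3 vertices and 3 edges, delete both glued faces → V=30, E=56, F=28.
Attach a 13-gonal bipyramid (V=15, E=39, F=26) along a 3-gon: merge 3 vertices and 3 edges, delete both glued faces → V=42, E=92, F=52.
Check: V − E + F = 42 − 92 + 52 = 2.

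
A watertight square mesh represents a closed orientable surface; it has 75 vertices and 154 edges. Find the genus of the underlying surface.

2

Every face is a square and each edge borders two faces, so 4F = 2·154, giving F = 77.
χ = V − E + F = 75 − 154 + 77 = -2.
For a closed orientable surface χ = 2 − 2g, so g = (2 − (-2))/2 = 2.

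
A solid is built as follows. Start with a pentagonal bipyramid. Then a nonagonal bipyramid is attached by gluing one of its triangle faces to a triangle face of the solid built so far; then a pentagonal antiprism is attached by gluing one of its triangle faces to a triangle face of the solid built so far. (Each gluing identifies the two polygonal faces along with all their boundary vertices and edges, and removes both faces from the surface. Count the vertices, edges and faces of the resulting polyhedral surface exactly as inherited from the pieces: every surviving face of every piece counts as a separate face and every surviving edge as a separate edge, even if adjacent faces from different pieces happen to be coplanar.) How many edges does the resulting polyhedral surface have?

A pentagonal bipyramid: V=7, E=15, F=10.
Attach a nonagonal bipyramid (V=11, E=27, F=18) along a 3-gon: merge 3 vertices and 3 edges, delete both glued faces → V=15, E=39, F=26.
Attach a pentagonal antiprism (V=10, E=20, F=12) along a 3-gon: merge 3 vertices and 3 edges, delete both glued faces → V=22, E=56, F=36.
Check: V − E + F = 22 − 56 + 36 = 2.

56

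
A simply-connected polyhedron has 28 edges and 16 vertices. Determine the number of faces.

Here V − E + F = 2.
F = 2 − V + E = 2 − 16 + 28 = 14.

14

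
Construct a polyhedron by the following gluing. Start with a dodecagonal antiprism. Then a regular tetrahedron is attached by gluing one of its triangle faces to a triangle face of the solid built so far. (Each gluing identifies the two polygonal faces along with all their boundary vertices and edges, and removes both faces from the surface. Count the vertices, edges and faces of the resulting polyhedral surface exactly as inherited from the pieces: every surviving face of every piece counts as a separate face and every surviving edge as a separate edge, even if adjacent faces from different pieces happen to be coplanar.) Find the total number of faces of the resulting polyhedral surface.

28

A dodecagonal antiprism: V=24, E=48, F=26.
Attach a regular tetrahedron (V=4, E=6, F=4) along a 3-gon: merge 3 vertices and 3 edges, delete both glued faces → V=25, E=51, F=28.
Check: V − E + F = 25 − 51 + 28 = 2.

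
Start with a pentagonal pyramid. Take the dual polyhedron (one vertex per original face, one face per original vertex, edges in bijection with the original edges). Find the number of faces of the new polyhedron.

The base solid has V = 6, E = 10, F = 6.
The dual swaps V and F and preserves E: V′ = F = 6, E′ = E = 10, F′ = V = 6.

6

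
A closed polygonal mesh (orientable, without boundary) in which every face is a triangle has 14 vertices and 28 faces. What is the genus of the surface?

1

Every face is a triangle, so 2E = 3·28 = 84, giving E = 42.
χ = V − E + F = 14 − 42 + 28 = 0.
For a closed orientable surface χ = 2 − 2g, so g = (2 − (0))/2 = 1.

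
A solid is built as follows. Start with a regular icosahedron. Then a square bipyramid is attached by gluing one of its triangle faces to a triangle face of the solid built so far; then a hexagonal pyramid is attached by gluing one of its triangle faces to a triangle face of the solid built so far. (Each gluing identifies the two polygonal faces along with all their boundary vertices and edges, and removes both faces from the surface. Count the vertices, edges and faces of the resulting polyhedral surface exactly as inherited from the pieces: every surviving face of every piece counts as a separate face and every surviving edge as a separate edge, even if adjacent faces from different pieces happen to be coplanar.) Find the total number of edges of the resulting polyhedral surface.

48

A regular icosahedron: V=12, E=30, F=20.
Attach a square bipyramid (V=6, E=12, F=8) along a 3-gon: merge 3 vertices and 3 edges, delete both glued faces → V=15, E=39, F=26.
Attach a hexagonal pyramid (V=7, E=12, F=7) along a 3-gon: merge 3 vertices and 3 edges, delete both glued faces → V=19, E=48, F=31.
Check: V − E + F = 19 − 48 + 31 = 2.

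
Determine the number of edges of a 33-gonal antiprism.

132

An antiprism on an n-gon has two n-gon caps and 2n triangles: V = 2·33 = 66, E = 4·33 = 132, F = 2·33 + 2 = 68.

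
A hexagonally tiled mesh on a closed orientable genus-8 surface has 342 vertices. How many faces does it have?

χ = 2 − 2·8 = -14, and every face is a hexagon so 6F = 2E.
V − E + F = -14 with E = 6F/2 gives 342 − (6/2 − 1)·F = -14, so F = 178 and E = 534.

178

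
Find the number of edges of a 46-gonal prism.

138

A prism on an n-gon has two n-gon bases and n rectangular sides: V = 2·46 = 92, E = 3·46 = 138, F = 46 + 2 = 48.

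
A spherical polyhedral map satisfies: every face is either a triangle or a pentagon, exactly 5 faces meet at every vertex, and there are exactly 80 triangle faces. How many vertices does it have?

60

Let x be the number of pentagons; then F = 80 + x.
Edge–face incidences: 2E = 3·80 + 5·x = 240 + 5x.
Every vertex has degree 5, so 5V = 2E.
Euler: V − E + F = 2 ⇒ (2E)/5 − E + (80 + x) = 2.
Multiply by 10: 2·(2E) − 5·(2E) + 10·(80 + x) = 20, i.e. 800 + 10x − 3·(240 + 5x) = 20.
Collecting terms: −5x + 80 = 20, so −5x = −60, so x = 12.
Then 2E = 240 + 5·12 = 300, so E = 150, V = 2E/5 = 60, F = 80 + 12 = 92.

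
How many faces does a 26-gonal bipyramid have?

A bipyramid over an n-gon has 2n triangular faces and n + 2 vertices: V = 26 + 2 = 28, E = 3·26 = 78, F = 2·26 = 52.

52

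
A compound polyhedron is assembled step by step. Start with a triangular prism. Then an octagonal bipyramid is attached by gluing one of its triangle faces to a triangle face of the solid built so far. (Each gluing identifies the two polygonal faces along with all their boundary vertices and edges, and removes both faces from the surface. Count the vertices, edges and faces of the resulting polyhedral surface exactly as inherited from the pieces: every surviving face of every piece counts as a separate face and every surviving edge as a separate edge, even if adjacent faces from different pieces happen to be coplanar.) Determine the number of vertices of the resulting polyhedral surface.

A triangular prism: V=6, E=9, F=5.
Attach an octagonal bipyramid (V=10, E=24, F=16) along a 3-gon: merge 3 vertices and 3 edges, delete both glued faces → V=13, E=30, F=19.
Check: V − E + F = 13 − 30 + 19 = 2.

13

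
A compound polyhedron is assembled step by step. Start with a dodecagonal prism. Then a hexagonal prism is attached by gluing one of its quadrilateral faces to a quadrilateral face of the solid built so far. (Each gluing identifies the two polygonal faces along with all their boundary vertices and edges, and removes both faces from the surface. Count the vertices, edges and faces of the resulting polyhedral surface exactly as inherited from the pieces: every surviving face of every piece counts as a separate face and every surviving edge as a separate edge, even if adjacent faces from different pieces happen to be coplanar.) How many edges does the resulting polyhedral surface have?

A dodecagonal prism: V=24, E=36, F=14.
Attach a hexagonal prism (V=12, E=18, F=8) along a 4-gon: merge 4 vertices and 4 edges, delete both glued faces → V=32, E=50, F=20.
Check: V − E + F = 32 − 50 + 20 = 2.

50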